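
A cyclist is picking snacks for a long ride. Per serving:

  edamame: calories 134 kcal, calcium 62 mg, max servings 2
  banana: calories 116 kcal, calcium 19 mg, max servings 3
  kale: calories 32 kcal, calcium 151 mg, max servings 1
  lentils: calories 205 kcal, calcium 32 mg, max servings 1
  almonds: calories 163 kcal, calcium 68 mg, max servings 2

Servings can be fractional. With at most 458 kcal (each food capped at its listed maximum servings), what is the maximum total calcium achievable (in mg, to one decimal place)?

340.9 mg

Calcium per kcal: kale 4.719, edamame 0.4627, almonds 0.4172, banana 0.1638, lentils 0.1561.
Take 1 serving of kale: uses 32 kcal, +151.0 mg calcium (running total 151.0 mg).
Take 2 servings of edamame: uses 268 kcal, +124.0 mg calcium (running total 275.0 mg).
Take 0.9693 servings of almonds: uses 158 kcal, +65.9 mg calcium (running total 340.9 mg).
Filling greedily by calcium-per-kcal is optimal for one linear limit, giving 340.9 mg.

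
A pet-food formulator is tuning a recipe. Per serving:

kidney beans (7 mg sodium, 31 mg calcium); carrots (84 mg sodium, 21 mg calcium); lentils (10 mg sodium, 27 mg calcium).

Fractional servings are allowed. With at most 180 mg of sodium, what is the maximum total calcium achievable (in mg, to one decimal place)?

797.1 mg

Calcium per mg sodium: kidney beans 4.429, lentils 2.7, carrots 0.25.
With no serving limits, spend the whole sodium allowance on kidney beans: 180 mg / 7 mg × 31 mg = 797.1 mg.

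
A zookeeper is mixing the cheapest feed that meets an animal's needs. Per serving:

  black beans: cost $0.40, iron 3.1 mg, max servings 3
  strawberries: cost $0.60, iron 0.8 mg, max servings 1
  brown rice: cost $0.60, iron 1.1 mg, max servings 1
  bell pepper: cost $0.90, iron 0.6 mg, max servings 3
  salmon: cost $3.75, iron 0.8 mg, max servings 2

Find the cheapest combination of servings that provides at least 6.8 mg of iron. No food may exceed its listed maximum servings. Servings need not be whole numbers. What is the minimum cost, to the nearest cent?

Cost per mg of iron: black beans $0.1290, brown rice $0.5455, strawberries $0.7500, bell pepper $1.5000, salmon $4.6875.
Take 2.194 servings of black beans: +6.8 mg iron for $0.88 (total $0.88, still need 0.0 mg).
Filling from the cheapest source first is optimal under one linear minimum: $0.88.

$0.88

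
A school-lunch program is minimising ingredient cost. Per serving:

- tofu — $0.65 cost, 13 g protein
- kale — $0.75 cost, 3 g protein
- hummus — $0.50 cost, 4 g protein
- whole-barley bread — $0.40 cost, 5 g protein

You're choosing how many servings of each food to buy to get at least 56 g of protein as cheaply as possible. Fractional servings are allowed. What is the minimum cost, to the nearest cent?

Cost per g of protein: tofu $0.0500, whole-barley bread $0.0800, hummus $0.1250, kale $0.2500.
With no serving limits, use only tofu: 56 g / 13 g = 4.308 servings × $0.65 = $2.80.

$2.80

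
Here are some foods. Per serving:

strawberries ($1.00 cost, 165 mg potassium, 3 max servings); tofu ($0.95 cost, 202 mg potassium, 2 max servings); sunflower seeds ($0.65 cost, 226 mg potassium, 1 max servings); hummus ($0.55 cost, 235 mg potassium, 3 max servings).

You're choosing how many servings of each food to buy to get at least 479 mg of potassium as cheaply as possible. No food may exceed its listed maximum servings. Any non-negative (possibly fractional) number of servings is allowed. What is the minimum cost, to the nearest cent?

Cost per mg of potassium: hummus $0.0023, sunflower seeds $0.0029, tofu $0.0047, strawberries $0.0061.
Take 2.038 servings of hummus: +479.0 mg potassium for $1.12 (total $1.12, still need 0.0 mg).
Filling from the cheapest source first is optimal under one linear minimum: $1.12.

$1.12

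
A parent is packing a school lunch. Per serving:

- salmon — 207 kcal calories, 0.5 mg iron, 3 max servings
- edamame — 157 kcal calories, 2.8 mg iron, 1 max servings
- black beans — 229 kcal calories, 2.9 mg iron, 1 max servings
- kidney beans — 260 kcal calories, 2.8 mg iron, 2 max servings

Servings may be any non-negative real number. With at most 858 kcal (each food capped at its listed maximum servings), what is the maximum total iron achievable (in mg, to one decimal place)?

Iron per kcal: edamame 0.01783, black beans 0.01266, kidney beans 0.01077, salmon 0.002415.
Take 1 serving of edamame: uses 157 kcal, +2.8 mg iron (running total 2.8 mg).
Take 1 serving of black beans: uses 229 kcal, +2.9 mg iron (running total 5.7 mg).
Take 1.815 servings of kidney beans: uses 472 kcal, +5.1 mg iron (running total 10.8 mg).
Filling greedily by iron-per-kcal is optimal for one linear limit, giving 10.8 mg.

10.8 mg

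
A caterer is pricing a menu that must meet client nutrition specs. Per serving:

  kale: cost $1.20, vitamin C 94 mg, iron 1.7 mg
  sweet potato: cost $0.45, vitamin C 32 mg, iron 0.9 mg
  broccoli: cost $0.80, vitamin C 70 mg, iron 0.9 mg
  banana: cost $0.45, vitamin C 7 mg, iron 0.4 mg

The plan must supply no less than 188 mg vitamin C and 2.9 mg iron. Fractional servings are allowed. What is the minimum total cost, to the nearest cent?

$2.23

At the optimum either one food covers both requirements or two foods hit both targets exactly; no other combination can be cheaper.
kale only: max(188/94, 2.9/1.7) = 2 servings → $2.40.
sweet potato only: max(188/32, 2.9/0.9) = 5.875 servings → $2.64.
broccoli only: max(188/70, 2.9/0.9) = 3.222 servings → $2.58.
banana only: max(188/7, 2.9/0.4) = 26.86 servings → $12.09.
kale + sweet potato: the both-tight solution has a negative serving — not a feasible corner.
kale + broccoli with both tight: 0.9826 servings and 1.366 servings → $2.27.
kale + banana with both targets exact would need a negative amount; discard.
sweet potato + broccoli with both tight: 0.9883 servings and 2.234 servings → $2.23.
sweet potato + banana with both targets exact would need a negative amount; discard.
broccoli + banana with both tight: 2.53 servings and 1.558 servings → $2.72.
The minimum over all feasible corners is $2.23.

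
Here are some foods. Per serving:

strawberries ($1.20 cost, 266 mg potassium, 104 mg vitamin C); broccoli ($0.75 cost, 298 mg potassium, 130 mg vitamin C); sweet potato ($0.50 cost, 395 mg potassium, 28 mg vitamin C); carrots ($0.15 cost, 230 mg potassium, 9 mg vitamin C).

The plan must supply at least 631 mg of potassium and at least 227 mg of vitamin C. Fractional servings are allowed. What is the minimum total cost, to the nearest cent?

This is a tiny linear program; its minimum lies at a vertex of the feasible set. List the vertices and price them.
strawberries only: max(631/266, 227/104) = 2.372 servings → $2.85.
broccoli only: max(631/298, 227/130) = 2.117 servings → $1.59.
sweet potato only: max(631/395, 227/28) = 8.107 servings → $4.05.
carrots only: max(631/230, 227/9) = 25.22 servings → $3.78.
strawberries + broccoli with both targets exact would need a negative amount; discard.
strawberries + sweet potato with both tight: 2.141 servings and 0.1559 servings → $2.65.
strawberries + carrots with both tight: 2.162 servings and 0.2435 servings → $2.63.
broccoli + sweet potato with both tight: 1.674 servings and 0.3345 servings → $1.42.
broccoli + carrots with both tight: 1.71 servings and 0.5285 servings → $1.36.
sweet potato + carrots with both targets exact would need a negative amount; discard.
So the least-cost plan costs $1.36.

$1.36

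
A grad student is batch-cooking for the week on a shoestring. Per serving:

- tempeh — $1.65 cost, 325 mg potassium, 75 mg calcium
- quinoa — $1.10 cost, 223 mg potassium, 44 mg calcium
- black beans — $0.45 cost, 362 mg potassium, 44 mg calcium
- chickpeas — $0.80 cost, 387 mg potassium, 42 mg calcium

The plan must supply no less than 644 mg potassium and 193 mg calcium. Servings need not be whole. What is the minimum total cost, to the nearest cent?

$1.97

An LP optimum is at a vertex; with two nutrient constraints at most two foods are used. Check each candidate.
tempeh only: max(644/325, 193/75) = 2.573 servings → $4.25.
quinoa only: max(644/223, 193/44) = 4.386 servings → $4.83.
black beans only: max(644/362, 193/44) = 4.386 servings → $1.97.
chickpeas only: max(644/387, 193/42) = 4.595 servings → $3.68.
tempeh + quinoa: the both-tight solution has a negative serving — not a feasible corner.
tempeh + black beans: intersection lies outside the first quadrant.
tempeh + chickpeas: intersection lies outside the first quadrant.
quinoa + black beans: intersection lies outside the first quadrant.
quinoa + chickpeas: intersection lies outside the first quadrant.
black beans + chickpeas: the both-tight solution has a negative serving — not a feasible corner.
So the least-cost plan costs $1.97.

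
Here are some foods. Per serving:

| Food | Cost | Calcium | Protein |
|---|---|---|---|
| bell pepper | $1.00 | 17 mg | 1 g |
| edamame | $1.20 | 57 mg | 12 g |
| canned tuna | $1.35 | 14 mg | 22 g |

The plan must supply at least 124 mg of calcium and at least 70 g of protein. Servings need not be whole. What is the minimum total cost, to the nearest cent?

Two binding constraints pin down two serving amounts, so the optimal mix uses at most two foods. The candidates are each food alone (scaled to the tighter of calcium/protein) and each pair with both constraints tight.
bell pepper only: max(124/17, 70/1) = 70 servings → $70.00.
edamame only: max(124/57, 70/12) = 5.833 servings → $7.00.
canned tuna only: max(124/14, 70/22) = 8.857 servings → $11.96.
bell pepper + edamame: intersection lies outside the first quadrant.
bell pepper + canned tuna with both tight: 4.856 servings and 2.961 servings → $8.85.
edamame + canned tuna with both tight: 1.61 servings and 2.304 servings → $5.04.
Cheapest feasible corner: $5.04.

$5.04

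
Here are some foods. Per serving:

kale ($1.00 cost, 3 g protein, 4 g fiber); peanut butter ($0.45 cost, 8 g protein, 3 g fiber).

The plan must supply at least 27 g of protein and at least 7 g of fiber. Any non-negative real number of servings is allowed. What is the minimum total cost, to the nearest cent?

$1.52

For a min-cost LP with two ≥-constraints, a basic feasible solution has at most two positive variables.
kale only: max(27/3, 7/4) = 9 servings → $9.00.
peanut butter only: max(27/8, 7/3) = 3.375 servings → $1.52.
kale + peanut butter with both targets exact would need a negative amount; discard.
The minimum over all feasible corners is $1.52.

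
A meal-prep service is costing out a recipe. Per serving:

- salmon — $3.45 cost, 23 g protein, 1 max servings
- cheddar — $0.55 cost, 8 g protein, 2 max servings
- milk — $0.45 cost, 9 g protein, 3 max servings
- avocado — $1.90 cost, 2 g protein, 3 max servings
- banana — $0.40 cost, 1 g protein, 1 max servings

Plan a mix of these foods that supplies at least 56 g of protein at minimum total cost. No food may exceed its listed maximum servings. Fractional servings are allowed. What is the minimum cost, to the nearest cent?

$4.40

Cost per g of protein: milk $0.0500, cheddar $0.0688, salmon $0.1500, banana $0.4000, avocado $0.9500.
Take 3 servings of milk: +27.0 g protein for $1.35 (total $1.35, still need 29.0 g).
Take 2 servings of cheddar: +16.0 g protein for $1.10 (total $2.45, still need 13.0 g).
Take 0.5652 servings of salmon: +13.0 g protein for $1.95 (total $4.40, still need 0.0 g).
Filling from the cheapest source first is optimal under one linear minimum: $4.40.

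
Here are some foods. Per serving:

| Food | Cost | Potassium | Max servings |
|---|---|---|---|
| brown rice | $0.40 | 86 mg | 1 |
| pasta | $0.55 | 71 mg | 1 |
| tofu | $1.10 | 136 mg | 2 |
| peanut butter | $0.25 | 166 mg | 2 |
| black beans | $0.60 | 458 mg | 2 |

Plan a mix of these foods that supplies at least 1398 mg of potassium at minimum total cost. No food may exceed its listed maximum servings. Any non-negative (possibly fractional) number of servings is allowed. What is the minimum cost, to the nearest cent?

$2.60

Cost per mg of potassium: black beans $0.0013, peanut butter $0.0015, brown rice $0.0047, pasta $0.0077, tofu $0.0081.
Take 2 servings of black beans: +916.0 mg potassium for $1.20 (total $1.20, still need 482.0 mg).
Take 2 servings of peanut butter: +332.0 mg potassium for $0.50 (total $1.70, still need 150.0 mg).
Take 1 serving of brown rice: +86.0 mg potassium for $0.40 (total $2.10, still need 64.0 mg).
Take 0.9014 servings of pasta: +64.0 mg potassium for $0.50 (total $2.60, still need 0.0 mg).
Filling from the cheapest source first is optimal under one linear minimum: $2.60.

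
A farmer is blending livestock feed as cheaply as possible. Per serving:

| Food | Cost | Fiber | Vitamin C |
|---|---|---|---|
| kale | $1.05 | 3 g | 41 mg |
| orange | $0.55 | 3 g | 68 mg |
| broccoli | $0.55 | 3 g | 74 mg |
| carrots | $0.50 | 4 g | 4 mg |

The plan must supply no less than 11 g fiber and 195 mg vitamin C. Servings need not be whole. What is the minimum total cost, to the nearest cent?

An LP optimum is at a vertex; with two nutrient constraints at most two foods are used. Check each candidate.
kale only: max(11/3, 195/41) = 4.756 servings → $4.99.
orange only: max(11/3, 195/68) = 3.667 servings → $2.02.
broccoli only: max(11/3, 195/74) = 3.667 servings → $2.02.
carrots only: max(11/4, 195/4) = 48.75 servings → $24.38.
kale + orange with both tight: 2.012 servings and 1.654 servings → $3.02.
kale + broccoli with both tight: 2.313 servings and 1.354 servings → $3.17.
kale + carrots: the both-tight solution has a negative serving — not a feasible corner.
orange + broccoli: intersection lies outside the first quadrant.
orange + carrots with both tight: 2.831 servings and 0.6269 servings → $1.87.
broccoli + carrots with both tight: 2.592 servings and 0.8063 servings → $1.83.
Cheapest feasible corner: $1.83.

$1.83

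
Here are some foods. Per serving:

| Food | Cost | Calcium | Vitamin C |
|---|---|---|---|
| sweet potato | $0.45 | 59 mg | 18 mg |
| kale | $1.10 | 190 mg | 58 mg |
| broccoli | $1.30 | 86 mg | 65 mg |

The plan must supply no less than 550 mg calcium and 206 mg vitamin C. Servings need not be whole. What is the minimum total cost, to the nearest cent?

An LP optimum is at a vertex; with two nutrient constraints at most two foods are used. Check each candidate.
sweet potato only: max(550/59, 206/18) = 11.44 servings → $5.15.
kale only: max(550/190, 206/58) = 3.552 servings → $3.91.
broccoli only: max(550/86, 206/65) = 6.395 servings → $8.31.
sweet potato + kale: intersection lies outside the first quadrant.
sweet potato + broccoli with both tight: 7.885 servings and 0.9856 servings → $4.83.
kale + broccoli with both tight: 2.45 servings and 0.9834 servings → $3.97.
So the least-cost plan costs $3.91.

$3.91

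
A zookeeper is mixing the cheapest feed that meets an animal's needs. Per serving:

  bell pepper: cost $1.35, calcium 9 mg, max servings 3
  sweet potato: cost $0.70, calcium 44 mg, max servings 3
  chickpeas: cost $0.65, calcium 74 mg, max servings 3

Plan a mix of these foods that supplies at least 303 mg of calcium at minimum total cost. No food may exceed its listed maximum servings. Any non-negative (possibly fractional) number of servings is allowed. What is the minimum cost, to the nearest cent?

Cost per mg of calcium: chickpeas $0.0088, sweet potato $0.0159, bell pepper $0.1500.
Take 3 servings of chickpeas: +222.0 mg calcium for $1.95 (total $1.95, still need 81.0 mg).
Take 1.841 servings of sweet potato: +81.0 mg calcium for $1.29 (total $3.24, still need 0.0 mg).
Greedy by cheapest-per-mg is optimal for a single linear constraint, so the minimum cost is $3.24.

$3.24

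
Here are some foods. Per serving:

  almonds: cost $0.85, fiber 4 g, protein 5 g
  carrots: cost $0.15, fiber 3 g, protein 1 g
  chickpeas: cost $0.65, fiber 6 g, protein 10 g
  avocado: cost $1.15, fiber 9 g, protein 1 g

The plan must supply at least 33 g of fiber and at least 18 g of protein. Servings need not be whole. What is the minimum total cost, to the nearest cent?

This is a tiny linear program; its minimum lies at a vertex of the feasible set. List the vertices and price them.
almonds only: max(33/4, 18/5) = 8.25 servings → $7.01.
carrots only: max(33/3, 18/1) = 18 servings → $2.70.
chickpeas only: max(33/6, 18/10) = 5.5 servings → $3.58.
avocado only: max(33/9, 18/1) = 18 servings → $20.70.
almonds + carrots with both tight: 1.909 servings and 8.455 servings → $2.89.
almonds + chickpeas: intersection lies outside the first quadrant.
almonds + avocado with both tight: 3.146 servings and 2.268 servings → $5.28.
carrots + chickpeas with both tight: 9.25 servings and 0.875 servings → $1.96.
carrots + avocado: the both-tight solution has a negative serving — not a feasible corner.
chickpeas + avocado with both tight: 1.536 servings and 2.643 servings → $4.04.
The minimum over all feasible corners is $1.96.

$1.96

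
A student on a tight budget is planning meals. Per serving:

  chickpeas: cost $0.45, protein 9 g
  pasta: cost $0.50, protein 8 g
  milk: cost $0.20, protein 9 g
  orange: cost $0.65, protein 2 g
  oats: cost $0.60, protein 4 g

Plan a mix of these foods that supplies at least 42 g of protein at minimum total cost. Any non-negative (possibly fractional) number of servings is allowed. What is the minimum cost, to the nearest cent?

$0.93

Cost per g of protein: milk $0.0222, chickpeas $0.0500, pasta $0.0625, oats $0.1500, orange $0.3250.
With no serving limits, use only milk: 42 g / 9 g = 4.667 servings × $0.20 = $0.93.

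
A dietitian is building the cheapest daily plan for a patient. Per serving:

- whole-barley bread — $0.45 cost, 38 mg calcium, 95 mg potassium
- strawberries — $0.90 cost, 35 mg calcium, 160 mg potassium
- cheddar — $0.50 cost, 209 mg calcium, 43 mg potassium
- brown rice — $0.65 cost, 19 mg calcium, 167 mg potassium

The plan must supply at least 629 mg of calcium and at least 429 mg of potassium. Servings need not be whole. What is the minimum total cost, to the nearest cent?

$2.62

whole-barley bread only: max(629/38, 429/95) = 16.55 servings → $7.45.
strawberries only: max(629/35, 429/160) = 17.97 servings → $16.17.
cheddar only: max(629/209, 429/43) = 9.977 servings → $4.99.
brown rice only: max(629/19, 429/167) = 33.11 servings → $21.52.
whole-barley bread + strawberries: the both-tight solution has a negative serving — not a feasible corner.
whole-barley bread + cheddar with both tight: 3.436 servings and 2.385 servings → $2.74.
whole-barley bread + brown rice: the both-tight solution has a negative serving — not a feasible corner.
strawberries + cheddar with both tight: 1.961 servings and 2.681 servings → $3.11.
strawberries + brown rice: intersection lies outside the first quadrant.
cheddar + brown rice with both tight: 2.843 servings and 1.837 servings → $2.62.
The minimum over all feasible corners is $2.62.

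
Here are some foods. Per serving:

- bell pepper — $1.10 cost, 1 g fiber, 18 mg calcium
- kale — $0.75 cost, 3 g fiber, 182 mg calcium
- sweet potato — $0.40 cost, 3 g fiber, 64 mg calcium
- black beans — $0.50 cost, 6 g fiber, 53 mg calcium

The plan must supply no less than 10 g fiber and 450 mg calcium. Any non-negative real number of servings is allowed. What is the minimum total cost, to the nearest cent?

bell pepper only: max(10/1, 450/18) = 25 servings → $27.50.
kale only: max(10/3, 450/182) = 3.333 servings → $2.50.
sweet potato only: max(10/3, 450/64) = 7.031 servings → $2.81.
black beans only: max(10/6, 450/53) = 8.491 servings → $4.25.
bell pepper + kale with both tight: 3.672 servings and 2.109 servings → $5.62.
bell pepper + sweet potato: the both-tight solution has a negative serving — not a feasible corner.
bell pepper + black beans with both targets exact would need a negative amount; discard.
kale + sweet potato with both tight: 2.006 servings and 1.328 servings → $2.04.
kale + black beans with both tight: 2.326 servings and 0.5038 servings → $2.00.
sweet potato + black beans: intersection lies outside the first quadrant.
The minimum over all feasible corners is $2.00.

$2.00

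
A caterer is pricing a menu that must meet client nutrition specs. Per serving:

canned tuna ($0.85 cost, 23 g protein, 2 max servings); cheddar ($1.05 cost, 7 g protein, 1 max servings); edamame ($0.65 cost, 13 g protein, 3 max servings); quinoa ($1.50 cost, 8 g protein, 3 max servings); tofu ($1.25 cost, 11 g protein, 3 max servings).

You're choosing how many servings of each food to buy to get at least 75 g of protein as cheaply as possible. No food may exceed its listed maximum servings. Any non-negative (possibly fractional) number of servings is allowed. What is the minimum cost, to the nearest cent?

Cost per g of protein: canned tuna $0.0370, edamame $0.0500, tofu $0.1136, cheddar $0.1500, quinoa $0.1875.
Take 2 servings of canned tuna: +46.0 g protein for $1.70 (total $1.70, still need 29.0 g).
Take 2.231 servings of edamame: +29.0 g protein for $1.45 (total $3.15, still need 0.0 g).
Greedy by cheapest-per-g is optimal for a single linear constraint, so the minimum cost is $3.15.

$3.15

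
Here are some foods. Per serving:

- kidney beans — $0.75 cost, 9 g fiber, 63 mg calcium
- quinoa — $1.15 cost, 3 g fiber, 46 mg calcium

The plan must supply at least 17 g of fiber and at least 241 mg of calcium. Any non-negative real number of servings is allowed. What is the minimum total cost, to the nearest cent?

$2.87

Two binding constraints pin down two serving amounts, so the optimal mix uses at most two foods. The candidates are each food alone (scaled to the tighter of fiber/calcium) and each pair with both constraints tight.
kidney beans only: max(17/9, 241/63) = 3.825 servings → $2.87.
quinoa only: max(17/3, 241/46) = 5.667 servings → $6.52.
kidney beans + quinoa with both tight: 0.2622 servings and 4.88 servings → $5.81.
So the least-cost plan costs $2.87.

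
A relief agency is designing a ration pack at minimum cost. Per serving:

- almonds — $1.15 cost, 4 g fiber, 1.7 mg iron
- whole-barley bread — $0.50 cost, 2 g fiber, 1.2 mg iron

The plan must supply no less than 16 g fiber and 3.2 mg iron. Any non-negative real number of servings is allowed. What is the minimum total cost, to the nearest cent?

An LP optimum is at a vertex; with two nutrient constraints at most two foods are used. Check each candidate.
almonds only: max(16/4, 3.2/1.7) = 4 servings → $4.60.
whole-barley bread only: max(16/2, 3.2/1.2) = 8 servings → $4.00.
almonds + whole-barley bread: the both-tight solution has a negative serving — not a feasible corner.
So the least-cost plan costs $4.00.

$4.00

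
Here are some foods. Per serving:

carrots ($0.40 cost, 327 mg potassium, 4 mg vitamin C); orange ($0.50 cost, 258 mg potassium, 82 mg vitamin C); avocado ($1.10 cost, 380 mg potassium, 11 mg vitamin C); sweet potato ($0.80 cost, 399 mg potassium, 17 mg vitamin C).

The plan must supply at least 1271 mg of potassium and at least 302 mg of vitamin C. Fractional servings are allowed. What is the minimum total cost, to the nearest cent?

$2.22

An LP optimum is at a vertex; with two nutrient constraints at most two foods are used. Check each candidate.
carrots only: max(1271/327, 302/4) = 75.5 servings → $30.20.
orange only: max(1271/258, 302/82) = 4.926 servings → $2.46.
avocado only: max(1271/380, 302/11) = 27.45 servings → $30.20.
sweet potato only: max(1271/399, 302/17) = 17.76 servings → $14.21.
carrots + orange with both tight: 1.02 servings and 3.633 servings → $2.22.
carrots + avocado: the both-tight solution has a negative serving — not a feasible corner.
carrots + sweet potato: the both-tight solution has a negative serving — not a feasible corner.
orange + avocado with both tight: 3.558 servings and 0.9288 servings → $2.80.
orange + sweet potato with both tight: 3.49 servings and 0.9285 servings → $2.49.
avocado + sweet potato: the both-tight solution has a negative serving — not a feasible corner.
The minimum over all feasible corners is $2.22.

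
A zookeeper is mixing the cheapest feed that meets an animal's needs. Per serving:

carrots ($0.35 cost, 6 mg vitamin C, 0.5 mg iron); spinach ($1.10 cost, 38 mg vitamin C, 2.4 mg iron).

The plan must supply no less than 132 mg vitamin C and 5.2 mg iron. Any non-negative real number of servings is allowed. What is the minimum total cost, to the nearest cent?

$3.82

The cheapest plan sits at a corner of the feasible region — with two constraints it uses at most two foods.
carrots only: max(132/6, 5.2/0.5) = 22 servings → $7.70.
spinach only: max(132/38, 5.2/2.4) = 3.474 servings → $3.82.
carrots + spinach: the both-tight solution has a negative serving — not a feasible corner.
The minimum over all feasible corners is $3.82.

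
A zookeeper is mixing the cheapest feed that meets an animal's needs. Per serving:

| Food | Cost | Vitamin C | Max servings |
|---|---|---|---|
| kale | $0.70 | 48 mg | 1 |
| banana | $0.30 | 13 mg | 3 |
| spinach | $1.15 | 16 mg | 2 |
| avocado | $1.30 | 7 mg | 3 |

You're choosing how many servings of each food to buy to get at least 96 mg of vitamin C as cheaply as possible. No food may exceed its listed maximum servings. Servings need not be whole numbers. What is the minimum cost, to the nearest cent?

Cost per mg of vitamin C: kale $0.0146, banana $0.0231, spinach $0.0719, avocado $0.1857.
Take 1 serving of kale: +48.0 mg vitamin C for $0.70 (total $0.70, still need 48.0 mg).
Take 3 servings of banana: +39.0 mg vitamin C for $0.90 (total $1.60, still need 9.0 mg).
Take 0.5625 servings of spinach: +9.0 mg vitamin C for $0.65 (total $2.25, still need 0.0 mg).
Greedy by cheapest-per-mg is optimal for a single linear constraint, so the minimum cost is $2.25.

$2.25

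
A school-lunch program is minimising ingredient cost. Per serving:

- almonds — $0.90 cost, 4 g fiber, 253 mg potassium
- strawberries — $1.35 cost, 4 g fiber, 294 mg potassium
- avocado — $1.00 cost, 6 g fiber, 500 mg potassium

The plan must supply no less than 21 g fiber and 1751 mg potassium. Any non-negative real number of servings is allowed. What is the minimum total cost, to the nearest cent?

$3.50

Check every corner: each single food scaled to meet both minima, and each pair solved so both constraints bind.
almonds only: max(21/4, 1751/253) = 6.921 servings → $6.23.
strawberries only: max(21/4, 1751/294) = 5.956 servings → $8.04.
avocado only: max(21/6, 1751/500) = 3.502 servings → $3.50.
almonds + strawberries: the both-tight solution has a negative serving — not a feasible corner.
almonds + avocado with both targets exact would need a negative amount; discard.
strawberries + avocado: the both-tight solution has a negative serving — not a feasible corner.
Cheapest feasible corner: $3.50.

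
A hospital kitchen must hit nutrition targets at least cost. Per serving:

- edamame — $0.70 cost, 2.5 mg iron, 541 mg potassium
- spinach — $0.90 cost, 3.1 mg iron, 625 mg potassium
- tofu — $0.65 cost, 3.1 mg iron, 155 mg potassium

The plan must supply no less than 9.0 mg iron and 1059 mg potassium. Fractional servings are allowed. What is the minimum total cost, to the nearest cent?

$2.14

This is a tiny linear program; its minimum lies at a vertex of the feasible set. List the vertices and price them.
edamame only: max(9.0/2.5, 1059/541) = 3.6 servings → $2.52.
spinach only: max(9.0/3.1, 1059/625) = 2.903 servings → $2.61.
tofu only: max(9.0/3.1, 1059/155) = 6.832 servings → $4.44.
edamame + spinach with both targets exact would need a negative amount; discard.
edamame + tofu with both tight: 1.464 servings and 1.723 servings → $2.14.
spinach + tofu with both tight: 1.296 servings and 1.607 servings → $2.21.
So the least-cost plan costs $2.14.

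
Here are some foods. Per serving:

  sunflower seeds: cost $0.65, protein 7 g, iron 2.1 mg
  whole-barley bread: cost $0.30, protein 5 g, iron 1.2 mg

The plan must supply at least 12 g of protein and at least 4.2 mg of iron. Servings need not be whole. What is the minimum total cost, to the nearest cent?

$1.05

Compare the cost at each extreme point of the feasible region.
sunflower seeds only: max(12/7, 4.2/2.1) = 2 servings → $1.30.
whole-barley bread only: max(12/5, 4.2/1.2) = 3.5 servings → $1.05.
sunflower seeds + whole-barley bread: intersection lies outside the first quadrant.
The minimum over all feasible corners is $1.05.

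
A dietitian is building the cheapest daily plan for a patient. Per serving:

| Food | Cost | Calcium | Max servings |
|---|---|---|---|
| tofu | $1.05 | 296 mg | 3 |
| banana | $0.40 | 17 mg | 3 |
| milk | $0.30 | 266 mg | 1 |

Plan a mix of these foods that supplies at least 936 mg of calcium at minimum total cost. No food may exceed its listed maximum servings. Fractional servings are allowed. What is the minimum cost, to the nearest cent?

$2.68

Cost per mg of calcium: milk $0.0011, tofu $0.0035, banana $0.0235.
Take 1 serving of milk: +266.0 mg calcium for $0.30 (total $0.30, still need 670.0 mg).
Take 2.264 servings of tofu: +670.0 mg calcium for $2.38 (total $2.68, still need 0.0 mg).
Filling from the cheapest source first is optimal under one linear minimum: $2.68.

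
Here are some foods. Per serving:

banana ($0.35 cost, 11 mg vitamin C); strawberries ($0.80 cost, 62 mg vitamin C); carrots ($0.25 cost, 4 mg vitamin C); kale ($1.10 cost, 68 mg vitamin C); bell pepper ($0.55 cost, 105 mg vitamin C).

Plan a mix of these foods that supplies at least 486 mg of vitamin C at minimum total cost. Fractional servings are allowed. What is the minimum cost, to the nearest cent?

$2.55

Cost per mg of vitamin C: bell pepper $0.0052, strawberries $0.0129, kale $0.0162, banana $0.0318, carrots $0.0625.
With no serving limits, use only bell pepper: 486 mg / 105 mg = 4.629 servings × $0.55 = $2.55.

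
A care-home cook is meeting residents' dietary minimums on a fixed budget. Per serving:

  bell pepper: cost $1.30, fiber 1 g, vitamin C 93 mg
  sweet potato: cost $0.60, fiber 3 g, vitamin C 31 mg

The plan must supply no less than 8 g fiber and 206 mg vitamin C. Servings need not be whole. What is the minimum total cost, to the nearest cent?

For a min-cost LP with two ≥-constraints, a basic feasible solution has at most two positive variables.
bell pepper only: max(8/1, 206/93) = 8 servings → $10.40.
sweet potato only: max(8/3, 206/31) = 6.645 servings → $3.99.
bell pepper + sweet potato with both tight: 1.492 servings and 2.169 servings → $3.24.
The minimum over all feasible corners is $3.24.

$3.24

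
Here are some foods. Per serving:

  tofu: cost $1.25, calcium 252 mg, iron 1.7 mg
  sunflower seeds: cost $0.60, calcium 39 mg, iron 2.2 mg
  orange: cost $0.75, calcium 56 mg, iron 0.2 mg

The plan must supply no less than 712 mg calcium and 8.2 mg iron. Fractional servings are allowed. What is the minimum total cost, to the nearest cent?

Minimising a linear cost over {calcium ≥ 712, iron ≥ 8.2, servings ≥ 0} — the optimum is at a vertex, using one or two foods.
tofu only: max(712/252, 8.2/1.7) = 4.824 servings → $6.03.
sunflower seeds only: max(712/39, 8.2/2.2) = 18.26 servings → $10.95.
orange only: max(712/56, 8.2/0.2) = 41 servings → $30.75.
tofu + sunflower seeds with both tight: 2.554 servings and 1.754 servings → $4.24.
tofu + orange with both targets exact would need a negative amount; discard.
sunflower seeds + orange with both tight: 2.745 servings and 10.8 servings → $9.75.
The minimum over all feasible corners is $4.24.

$4.24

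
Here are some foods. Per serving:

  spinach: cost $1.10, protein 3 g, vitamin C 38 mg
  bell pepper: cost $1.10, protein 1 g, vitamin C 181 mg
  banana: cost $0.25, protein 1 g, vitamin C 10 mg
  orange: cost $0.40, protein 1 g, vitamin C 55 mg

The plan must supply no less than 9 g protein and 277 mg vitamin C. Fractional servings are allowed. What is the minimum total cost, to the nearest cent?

The cheapest plan sits at a corner of the feasible region — with two constraints it uses at most two foods.
spinach only: max(9/3, 277/38) = 7.289 servings → $8.02.
bell pepper only: max(9/1, 277/181) = 9 servings → $9.90.
banana only: max(9/1, 277/10) = 27.7 servings → $6.92.
orange only: max(9/1, 277/55) = 9 servings → $3.60.
spinach + bell pepper with both tight: 2.677 servings and 0.9683 servings → $4.01.
spinach + banana with both targets exact would need a negative amount; discard.
spinach + orange with both tight: 1.717 servings and 3.85 servings → $3.43.
bell pepper + banana with both tight: 1.094 servings and 7.906 servings → $3.18.
bell pepper + orange: intersection lies outside the first quadrant.
banana + orange with both tight: 4.844 servings and 4.156 servings → $2.87.
Cheapest feasible corner: $2.87.

$2.87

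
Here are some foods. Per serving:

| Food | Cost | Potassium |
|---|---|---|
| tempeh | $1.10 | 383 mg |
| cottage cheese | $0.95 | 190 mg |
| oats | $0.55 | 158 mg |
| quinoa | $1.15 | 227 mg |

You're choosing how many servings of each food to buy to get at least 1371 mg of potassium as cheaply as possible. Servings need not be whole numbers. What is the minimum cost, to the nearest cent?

Cost per mg of potassium: tempeh $0.0029, oats $0.0035, cottage cheese $0.0050, quinoa $0.0051.
With no serving limits, use only tempeh: 1371 mg / 383 mg = 3.58 servings × $1.10 = $3.94.

$3.94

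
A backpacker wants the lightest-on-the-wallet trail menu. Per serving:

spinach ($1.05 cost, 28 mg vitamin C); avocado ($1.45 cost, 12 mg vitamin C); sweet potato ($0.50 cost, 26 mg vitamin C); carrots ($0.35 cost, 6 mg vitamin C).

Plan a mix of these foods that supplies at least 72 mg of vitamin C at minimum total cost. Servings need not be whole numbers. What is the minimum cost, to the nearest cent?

Cost per mg of vitamin C: sweet potato $0.0192, spinach $0.0375, carrots $0.0583, avocado $0.1208.
With no serving limits, use only sweet potato: 72 mg / 26 mg = 2.769 servings × $0.50 = $1.38.

$1.38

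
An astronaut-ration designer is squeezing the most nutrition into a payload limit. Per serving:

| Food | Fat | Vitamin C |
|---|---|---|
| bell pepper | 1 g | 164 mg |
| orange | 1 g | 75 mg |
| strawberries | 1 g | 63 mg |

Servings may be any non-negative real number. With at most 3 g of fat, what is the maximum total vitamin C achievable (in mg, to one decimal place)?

492.0 mg

Vitamin C per g fat: bell pepper 164, orange 75, strawberries 63.
With no serving limits, spend the whole fat allowance on bell pepper: 3 g / 1 g × 164 mg = 492.0 mg.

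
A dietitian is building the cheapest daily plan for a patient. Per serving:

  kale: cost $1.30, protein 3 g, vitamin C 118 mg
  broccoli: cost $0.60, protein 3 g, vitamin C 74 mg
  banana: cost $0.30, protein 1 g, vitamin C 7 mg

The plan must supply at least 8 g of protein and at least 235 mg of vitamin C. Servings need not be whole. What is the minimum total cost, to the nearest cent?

$1.91

Two binding constraints pin down two serving amounts, so the optimal mix uses at most two foods. The candidates are each food alone (scaled to the tighter of protein/vitamin C) and each pair with both constraints tight.
kale only: max(8/3, 235/118) = 2.667 servings → $3.47.
broccoli only: max(8/3, 235/74) = 3.176 servings → $1.91.
banana only: max(8/1, 235/7) = 33.57 servings → $10.07.
kale + broccoli with both tight: 0.8561 servings and 1.811 servings → $2.20.
kale + banana with both tight: 1.845 servings and 2.464 servings → $3.14.
broccoli + banana: intersection lies outside the first quadrant.
So the least-cost plan costs $1.91.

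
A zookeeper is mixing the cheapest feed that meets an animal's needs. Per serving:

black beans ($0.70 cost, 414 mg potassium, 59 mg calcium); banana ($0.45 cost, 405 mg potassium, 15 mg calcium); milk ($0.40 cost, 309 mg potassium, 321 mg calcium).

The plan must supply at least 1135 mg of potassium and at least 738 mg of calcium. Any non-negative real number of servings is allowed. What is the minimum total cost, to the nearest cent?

$1.39

Compare the cost at each extreme point of the feasible region.
black beans only: max(1135/414, 738/59) = 12.51 servings → $8.76.
banana only: max(1135/405, 738/15) = 49.2 servings → $22.14.
milk only: max(1135/309, 738/321) = 3.673 servings → $1.47.
black beans + banana with both targets exact would need a negative amount; discard.
black beans + milk with both tight: 1.189 servings and 2.081 servings → $1.66.
banana + milk with both tight: 1.087 servings and 2.248 servings → $1.39.
So the least-cost plan costs $1.39.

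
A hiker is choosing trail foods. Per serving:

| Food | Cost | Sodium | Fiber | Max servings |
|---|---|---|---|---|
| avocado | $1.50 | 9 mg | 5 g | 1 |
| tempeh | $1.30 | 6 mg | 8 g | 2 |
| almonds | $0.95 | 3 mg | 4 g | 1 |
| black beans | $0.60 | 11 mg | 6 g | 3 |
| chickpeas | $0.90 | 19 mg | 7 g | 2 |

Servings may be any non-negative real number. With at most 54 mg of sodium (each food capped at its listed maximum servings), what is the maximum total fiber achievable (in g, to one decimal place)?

41.4 g

Fiber per mg sodium: tempeh 1.333, almonds 1.333, avocado 0.5556, black beans 0.5455, chickpeas 0.3684.
Take 2 servings of tempeh: uses 12 mg sodium, +16.0 g fiber (running total 16.0 g).
Take 1 serving of almonds: uses 3 mg sodium, +4.0 g fiber (running total 20.0 g).
Take 1 serving of avocado: uses 9 mg sodium, +5.0 g fiber (running total 25.0 g).
Take 2.727 servings of black beans: uses 30 mg sodium, +16.4 g fiber (running total 41.4 g).
Filling greedily by fiber-per-mg sodium is optimal for one linear limit, giving 41.4 g.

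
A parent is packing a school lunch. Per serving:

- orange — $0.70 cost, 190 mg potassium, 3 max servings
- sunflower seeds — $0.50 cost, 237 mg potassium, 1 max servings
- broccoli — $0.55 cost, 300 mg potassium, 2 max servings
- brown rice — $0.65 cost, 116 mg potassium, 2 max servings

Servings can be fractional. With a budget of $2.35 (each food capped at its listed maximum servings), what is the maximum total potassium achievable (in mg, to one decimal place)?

Potassium per dollar: broccoli 545.5, sunflower seeds 474, orange 271.4, brown rice 178.5.
Take 2 servings of broccoli: spends $1.10, +600.0 mg potassium (running total 600.0 mg).
Take 1 serving of sunflower seeds: spends $0.50, +237.0 mg potassium (running total 837.0 mg).
Take 1.071 servings of orange: spends $0.75, +203.6 mg potassium (running total 1040.6 mg).
Greedy by best ratio exhausts the cost allowance optimally: 1040.6 mg.

1040.6 mg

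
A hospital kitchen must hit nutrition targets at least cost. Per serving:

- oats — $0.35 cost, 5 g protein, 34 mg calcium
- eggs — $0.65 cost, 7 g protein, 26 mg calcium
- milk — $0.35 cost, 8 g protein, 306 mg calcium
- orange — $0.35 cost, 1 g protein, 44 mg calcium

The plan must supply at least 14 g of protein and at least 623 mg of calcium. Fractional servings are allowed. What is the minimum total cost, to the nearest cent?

$0.71

Two binding constraints pin down two serving amounts, so the optimal mix uses at most two foods. The candidates are each food alone (scaled to the tighter of protein/calcium) and each pair with both constraints tight.
oats only: max(14/5, 623/34) = 18.32 servings → $6.41.
eggs only: max(14/7, 623/26) = 23.96 servings → $15.57.
milk only: max(14/8, 623/306) = 2.036 servings → $0.71.
orange only: max(14/1, 623/44) = 14.16 servings → $4.96.
oats + eggs: intersection lies outside the first quadrant.
oats + milk with both targets exact would need a negative amount; discard.
oats + orange: intersection lies outside the first quadrant.
eggs + milk: intersection lies outside the first quadrant.
eggs + orange with both targets exact would need a negative amount; discard.
milk + orange: intersection lies outside the first quadrant.
So the least-cost plan costs $0.71.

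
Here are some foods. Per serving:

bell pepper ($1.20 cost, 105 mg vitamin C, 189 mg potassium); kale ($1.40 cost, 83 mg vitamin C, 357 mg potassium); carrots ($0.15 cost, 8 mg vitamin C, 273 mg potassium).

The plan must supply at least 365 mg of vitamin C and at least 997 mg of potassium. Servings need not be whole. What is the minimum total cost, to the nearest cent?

$4.25

With two linear requirements the optimum uses one or two foods; enumerate the corners.
bell pepper only: max(365/105, 997/189) = 5.275 servings → $6.33.
kale only: max(365/83, 997/357) = 4.398 servings → $6.16.
carrots only: max(365/8, 997/273) = 45.62 servings → $6.84.
bell pepper + kale with both tight: 2.182 servings and 1.638 servings → $4.91.
bell pepper + carrots with both tight: 3.376 servings and 1.315 servings → $4.25.
kale + carrots with both targets exact would need a negative amount; discard.
Cheapest feasible corner: $4.25.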